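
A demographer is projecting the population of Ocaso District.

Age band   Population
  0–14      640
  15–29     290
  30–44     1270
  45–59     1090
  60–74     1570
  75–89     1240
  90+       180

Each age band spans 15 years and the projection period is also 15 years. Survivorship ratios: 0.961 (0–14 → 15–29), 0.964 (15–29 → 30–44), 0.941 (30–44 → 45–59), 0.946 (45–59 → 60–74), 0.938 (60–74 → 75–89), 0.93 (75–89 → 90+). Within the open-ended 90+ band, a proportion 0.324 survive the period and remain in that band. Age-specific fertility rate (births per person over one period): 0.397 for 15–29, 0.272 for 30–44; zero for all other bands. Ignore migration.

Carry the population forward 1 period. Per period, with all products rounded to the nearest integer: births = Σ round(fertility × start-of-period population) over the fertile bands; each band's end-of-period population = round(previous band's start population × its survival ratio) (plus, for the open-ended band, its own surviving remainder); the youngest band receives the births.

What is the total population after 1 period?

Period 1.
Births: 290 * 0.397 = 115, 1270 * 0.272 = 345 → total 460
15–29: 640 * 0.961 = 615
30–44: 290 * 0.964 = 280
45–59: 1270 * 0.941 = 1195
60–74: 1090 * 0.946 = 1031
75–89: 1570 * 0.938 = 1473
90+: 1240 * 0.93 + 180 * 0.324 = 1153 + 58 = 1211
Giving 460 / 615 / 280 / 1195 / 1031 / 1473 / 1211.
Total after period 1: 460 + 615 + 280 + 1195 + 1031 + 1473 + 1211 = 6265

6265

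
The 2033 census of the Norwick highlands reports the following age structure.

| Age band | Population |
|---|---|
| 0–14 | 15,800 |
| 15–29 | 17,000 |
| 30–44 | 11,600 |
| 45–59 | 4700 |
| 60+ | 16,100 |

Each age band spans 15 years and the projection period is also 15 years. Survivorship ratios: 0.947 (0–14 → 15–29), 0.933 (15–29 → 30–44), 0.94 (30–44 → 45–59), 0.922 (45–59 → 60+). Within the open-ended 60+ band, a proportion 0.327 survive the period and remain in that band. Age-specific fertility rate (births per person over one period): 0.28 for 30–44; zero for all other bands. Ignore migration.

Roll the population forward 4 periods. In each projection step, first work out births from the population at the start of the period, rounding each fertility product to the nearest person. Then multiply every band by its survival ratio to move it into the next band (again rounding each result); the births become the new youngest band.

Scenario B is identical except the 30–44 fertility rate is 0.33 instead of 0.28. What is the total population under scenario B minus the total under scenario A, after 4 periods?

Period 1.
Births: 11600 * 0.28 = 3248
15–29: 15800 * 0.947 = 14963
30–44: 17000 * 0.933 = 15861
45–59: 11600 * 0.94 = 10904
60+: 4700 * 0.922 + 16100 * 0.327 = 4333 + 5265 = 9598
→ [3248, 14963, 15861, 10904, 9598]
Period 2.
Births: 15861 * 0.28 = 4441
15–29: 3248 * 0.947 = 3076
30–44: 14963 * 0.933 = 13960
45–59: 15861 * 0.94 = 14909
60+: 10904 * 0.922 + 9598 * 0.327 = 10053 + 3139 = 13192
→ [4441, 3076, 13960, 14909, 13192]
Period 3.
Births: 13960 * 0.28 = 3909
15–29: 4441 * 0.947 = 4206
30–44: 3076 * 0.933 = 2870
45–59: 13960 * 0.94 = 13122
60+: 14909 * 0.922 + 13192 * 0.327 = 13746 + 4314 = 18060
→ [3909, 4206, 2870, 13122, 18060]
Period 4.
Births: 2870 * 0.28 = 804
15–29: 3909 * 0.947 = 3702
30–44: 4206 * 0.933 = 3924
45–59: 2870 * 0.94 = 2698
60+: 13122 * 0.922 + 18060 * 0.327 = 12098 + 5906 = 18004
→ [804, 3702, 3924, 2698, 18004]
Scenario A total after 4 periods: 29132
Scenario B projection —
Period 1.
Births: 11600 * 0.33 = 3828
15–29: 15800 * 0.947 = 14963
30–44: 17000 * 0.933 = 15861
45–59: 11600 * 0.94 = 10904
60+: 4700 * 0.922 + 16100 * 0.327 = 4333 + 5265 = 9598
→ [3828, 14963, 15861, 10904, 9598]
Period 2.
Births: 15861 * 0.33 = 5234
15–29: 3828 * 0.947 = 3625
30–44: 14963 * 0.933 = 13960
45–59: 15861 * 0.94 = 14909
60+: 10904 * 0.922 + 9598 * 0.327 = 10053 + 3139 = 13192
→ [5234, 3625, 13960, 14909, 13192]
Period 3.
Births: 13960 * 0.33 = 4607
15–29: 5234 * 0.947 = 4957
30–44: 3625 * 0.933 = 3382
45–59: 13960 * 0.94 = 13122
60+: 14909 * 0.922 + 13192 * 0.327 = 13746 + 4314 = 18060
→ [4607, 4957, 3382, 13122, 18060]
Period 4.
Births: 3382 * 0.33 = 1116
15–29: 4607 * 0.947 = 4363
30–44: 4957 * 0.933 = 4625
45–59: 3382 * 0.94 = 3179
60+: 13122 * 0.922 + 18060 * 0.327 = 12098 + 5906 = 18004
→ [1116, 4363, 4625, 3179, 18004]
Scenario B total after 4 periods: 31287
Difference B − A = 31287 − 29132 = 2155

2155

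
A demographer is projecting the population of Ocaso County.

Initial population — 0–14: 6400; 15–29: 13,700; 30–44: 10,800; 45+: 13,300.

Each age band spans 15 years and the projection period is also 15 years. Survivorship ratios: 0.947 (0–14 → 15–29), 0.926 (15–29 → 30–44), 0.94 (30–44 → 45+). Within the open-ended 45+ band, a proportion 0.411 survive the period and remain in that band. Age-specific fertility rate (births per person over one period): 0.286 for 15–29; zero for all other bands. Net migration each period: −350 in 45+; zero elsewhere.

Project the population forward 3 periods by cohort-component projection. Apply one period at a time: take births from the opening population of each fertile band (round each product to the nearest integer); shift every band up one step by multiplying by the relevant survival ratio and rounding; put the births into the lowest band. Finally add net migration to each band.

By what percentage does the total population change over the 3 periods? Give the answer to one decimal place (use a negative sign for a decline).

(Bands numbered youngest = 1 to oldest = 4.)
[period 1]
Births: 13700 × 0.286 = 3918
Band 2: 6400 × 0.947 = 6061
Band 3: 13700 × 0.926 = 12686
Band 4: 10800 × 0.94 + 13300 × 0.411 = 10152 + 5466 = 15618
Net migration: Band 4 − 350 → 15268
Giving 3918 / 6061 / 12686 / 15268.
[period 2]
Births: 6061 × 0.286 = 1733
Band 2: 3918 × 0.947 = 3710
Band 3: 6061 × 0.926 = 5612
Band 4: 12686 × 0.94 + 15268 × 0.411 = 11925 + 6275 = 18200
Net migration: Band 4 − 350 → 17850
Giving 1733 / 3710 / 5612 / 17850.
[period 3]
Births: 3710 × 0.286 = 1061
Band 2: 1733 × 0.947 = 1641
Band 3: 3710 × 0.926 = 3435
Band 4: 5612 × 0.94 + 17850 × 0.411 = 5275 + 7336 = 12611
Net migration: Band 4 − 350 → 12261
Giving 1061 / 1641 / 3435 / 12261.
Total: 44200 → 18398; change = -25802; percentage change = -58.4%

-58.4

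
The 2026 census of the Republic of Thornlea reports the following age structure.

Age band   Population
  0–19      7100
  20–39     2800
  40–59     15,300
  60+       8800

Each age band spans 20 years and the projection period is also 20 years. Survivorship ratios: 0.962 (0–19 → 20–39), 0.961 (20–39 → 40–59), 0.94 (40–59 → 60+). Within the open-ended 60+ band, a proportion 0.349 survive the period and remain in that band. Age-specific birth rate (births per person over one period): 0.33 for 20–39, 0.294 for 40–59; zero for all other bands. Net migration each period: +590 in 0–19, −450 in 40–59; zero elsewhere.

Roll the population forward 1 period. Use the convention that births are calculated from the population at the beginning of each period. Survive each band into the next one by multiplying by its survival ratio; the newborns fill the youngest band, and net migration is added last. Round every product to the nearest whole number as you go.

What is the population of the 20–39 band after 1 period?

6830

(Groups numbered youngest = 1 to oldest = 4.)
After projecting period 1:
Births: 2800 * 0.33 = 924 ; 15300 * 0.294 = 4498 → 5422
Group 2: 7100 * 0.962 = 6830
Group 3: 2800 * 0.961 = 2691
Group 4: 15300 * 0.94 + 8800 * 0.349 = 14382 + 3071 = 17453
Net migration: Group 1 + 590 → 6012; Group 3 − 450 → 2241
→ [6012, 6830, 2241, 17453]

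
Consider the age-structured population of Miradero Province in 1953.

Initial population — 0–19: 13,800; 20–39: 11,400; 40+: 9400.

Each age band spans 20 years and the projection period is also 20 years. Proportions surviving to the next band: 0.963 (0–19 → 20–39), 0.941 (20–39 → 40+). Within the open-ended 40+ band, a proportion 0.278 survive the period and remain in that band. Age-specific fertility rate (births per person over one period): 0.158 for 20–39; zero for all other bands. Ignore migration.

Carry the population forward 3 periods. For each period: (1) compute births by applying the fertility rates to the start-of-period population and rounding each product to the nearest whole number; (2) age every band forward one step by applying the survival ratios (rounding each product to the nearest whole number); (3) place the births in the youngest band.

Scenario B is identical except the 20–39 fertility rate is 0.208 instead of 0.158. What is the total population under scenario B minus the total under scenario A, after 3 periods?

Let group 1 be 0–19 through group 3 = 40+.
— Period 1 —
Births: 11400 × 0.158 = 1801
Group 2: 13800 × 0.963 = 13289
Group 3: 11400 × 0.941 + 9400 × 0.278 = 10727 + 2613 = 13340
Population now: 0–19=1801, 20–39=13289, 40+=13340
— Period 2 —
Births: 13289 × 0.158 = 2100
Group 2: 1801 × 0.963 = 1734
Group 3: 13289 × 0.941 + 13340 × 0.278 = 12505 + 3709 = 16214
Population now: 0–19=2100, 20–39=1734, 40+=16214
— Period 3 —
Births: 1734 × 0.158 = 274
Group 2: 2100 × 0.963 = 2022
Group 3: 1734 × 0.941 + 16214 × 0.278 = 1632 + 4507 = 6139
Population now: 0–19=274, 20–39=2022, 40+=6139
Scenario A total after 3 periods: 8435
Scenario B projection —
— Period 1 —
Births: 11400 × 0.208 = 2371
Group 2: 13800 × 0.963 = 13289
Group 3: 11400 × 0.941 + 9400 × 0.278 = 10727 + 2613 = 13340
Population now: 0–19=2371, 20–39=13289, 40+=13340
— Period 2 —
Births: 13289 × 0.208 = 2764
Group 2: 2371 × 0.963 = 2283
Group 3: 13289 × 0.941 + 13340 × 0.278 = 12505 + 3709 = 16214
Population now: 0–19=2764, 20–39=2283, 40+=16214
— Period 3 —
Births: 2283 × 0.208 = 475
Group 2: 2764 × 0.963 = 2662
Group 3: 2283 × 0.941 + 16214 × 0.278 = 2148 + 4507 = 6655
Population now: 0–19=475, 20–39=2662, 40+=6655
Scenario B total after 3 periods: 9792
Difference B − A = 9792 − 8435 = 1357

1357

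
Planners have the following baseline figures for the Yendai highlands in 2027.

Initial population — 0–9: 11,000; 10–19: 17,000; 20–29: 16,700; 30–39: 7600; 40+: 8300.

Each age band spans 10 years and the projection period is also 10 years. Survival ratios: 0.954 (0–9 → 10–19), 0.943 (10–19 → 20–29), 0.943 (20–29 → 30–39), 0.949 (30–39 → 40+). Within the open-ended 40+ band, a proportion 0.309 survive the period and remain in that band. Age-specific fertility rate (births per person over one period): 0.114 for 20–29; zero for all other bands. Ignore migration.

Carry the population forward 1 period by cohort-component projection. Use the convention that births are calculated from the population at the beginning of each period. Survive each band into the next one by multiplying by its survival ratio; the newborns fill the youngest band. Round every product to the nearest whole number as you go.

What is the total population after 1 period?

[period 1]
Births: 16700 × 0.114 = 1904
10–19: 11000 × 0.954 = 10494
20–29: 17000 × 0.943 = 16031
30–39: 16700 × 0.943 = 15748
40+: 7600 × 0.949 + 8300 × 0.309 = 7212 + 2565 = 9777
→ [1904, 10494, 16031, 15748, 9777]
Total after period 1: 1904 + 10494 + 16031 + 15748 + 9777 = 53954

53954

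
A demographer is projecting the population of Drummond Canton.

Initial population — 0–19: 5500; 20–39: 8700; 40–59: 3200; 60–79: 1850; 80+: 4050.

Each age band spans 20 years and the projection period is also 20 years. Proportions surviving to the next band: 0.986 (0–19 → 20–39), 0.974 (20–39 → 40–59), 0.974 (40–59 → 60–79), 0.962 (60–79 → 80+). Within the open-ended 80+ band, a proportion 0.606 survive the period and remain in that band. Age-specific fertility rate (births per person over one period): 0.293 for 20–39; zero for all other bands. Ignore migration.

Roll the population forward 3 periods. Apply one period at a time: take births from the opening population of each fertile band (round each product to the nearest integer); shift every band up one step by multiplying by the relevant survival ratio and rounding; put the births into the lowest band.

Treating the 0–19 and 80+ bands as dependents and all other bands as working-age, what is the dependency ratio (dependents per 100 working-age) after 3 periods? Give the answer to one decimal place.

Numbering the bands 1..5 from youngest to oldest:
Period 1.
Births: 8700 * 0.293 = 2549
Band 2: 5500 * 0.986 = 5423
Band 3: 8700 * 0.974 = 8474
Band 4: 3200 * 0.974 = 3117
Band 5: 1850 * 0.962 + 4050 * 0.606 = 1780 + 2454 = 4234
Population now: 0–19=2549, 20–39=5423, 40–59=8474, 60–79=3117, 80+=4234
Period 2.
Births: 5423 * 0.293 = 1589
Band 2: 2549 * 0.986 = 2513
Band 3: 5423 * 0.974 = 5282
Band 4: 8474 * 0.974 = 8254
Band 5: 3117 * 0.962 + 4234 * 0.606 = 2999 + 2566 = 5565
Population now: 0–19=1589, 20–39=2513, 40–59=5282, 60–79=8254, 80+=5565
Period 3.
Births: 2513 * 0.293 = 736
Band 2: 1589 * 0.986 = 1567
Band 3: 2513 * 0.974 = 2448
Band 4: 5282 * 0.974 = 5145
Band 5: 8254 * 0.962 + 5565 * 0.606 = 7940 + 3372 = 11312
Population now: 0–19=736, 20–39=1567, 40–59=2448, 60–79=5145, 80+=11312
Dependents (band 0–19 + band 80+) = 736 + 11312 = 12048; working-age = 9160; ratio = 12048/9160 × 100 = 131.5

131.5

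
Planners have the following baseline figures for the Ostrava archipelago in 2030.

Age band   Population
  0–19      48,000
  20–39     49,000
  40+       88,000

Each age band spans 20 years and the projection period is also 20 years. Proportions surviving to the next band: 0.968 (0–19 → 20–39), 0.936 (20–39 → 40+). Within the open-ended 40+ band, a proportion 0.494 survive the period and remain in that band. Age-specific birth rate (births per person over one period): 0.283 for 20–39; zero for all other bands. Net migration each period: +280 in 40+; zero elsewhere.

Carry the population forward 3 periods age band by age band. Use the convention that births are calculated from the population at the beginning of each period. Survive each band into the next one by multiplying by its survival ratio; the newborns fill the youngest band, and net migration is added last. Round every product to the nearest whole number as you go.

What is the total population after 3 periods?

72863

After projecting period 1:
Births: 49000 × 0.283 = 13867
20–39: 48000 × 0.968 = 46464
40+: 49000 × 0.936 + 88000 × 0.494 = 45864 + 43472 = 89336
Net migration: 40+ + 280 → 89616
→ [13867, 46464, 89616]
After projecting period 2:
Births: 46464 × 0.283 = 13149
20–39: 13867 × 0.968 = 13423
40+: 46464 × 0.936 + 89616 × 0.494 = 43490 + 44270 = 87760
Net migration: 40+ + 280 → 88040
→ [13149, 13423, 88040]
After projecting period 3:
Births: 13423 × 0.283 = 3799
20–39: 13149 × 0.968 = 12728
40+: 13423 × 0.936 + 88040 × 0.494 = 12564 + 43492 = 56056
Net migration: 40+ + 280 → 56336
→ [3799, 12728, 56336]
Total after period 3: 3799 + 12728 + 56336 = 72863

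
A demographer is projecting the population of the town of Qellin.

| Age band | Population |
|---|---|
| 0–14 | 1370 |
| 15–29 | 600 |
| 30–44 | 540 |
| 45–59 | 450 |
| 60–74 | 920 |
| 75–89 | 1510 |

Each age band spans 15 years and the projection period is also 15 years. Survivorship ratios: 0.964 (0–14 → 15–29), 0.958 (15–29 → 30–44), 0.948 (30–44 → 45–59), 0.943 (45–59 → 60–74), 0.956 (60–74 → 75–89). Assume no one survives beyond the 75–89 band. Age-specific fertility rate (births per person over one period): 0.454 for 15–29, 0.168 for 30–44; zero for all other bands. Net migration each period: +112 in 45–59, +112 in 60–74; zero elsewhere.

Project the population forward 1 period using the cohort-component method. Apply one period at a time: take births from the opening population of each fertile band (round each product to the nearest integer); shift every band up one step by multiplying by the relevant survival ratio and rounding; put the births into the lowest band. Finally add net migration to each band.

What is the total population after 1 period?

4299

After projecting period 1:
Births: 600 × 0.454 = 272, 540 × 0.168 = 91 → 363
15–29: 1370 × 0.964 = 1321
30–44: 600 × 0.958 = 575
45–59: 540 × 0.948 = 512
60–74: 450 × 0.943 = 424
75–89: 920 × 0.956 = 880
Net migration: 45–59 + 112 → 624; 60–74 + 112 → 536
Population now: 0–14=363, 15–29=1321, 30–44=575, 45–59=624, 60–74=536, 75–89=880
Total after period 1: 363 + 1321 + 575 + 624 + 536 + 880 = 4299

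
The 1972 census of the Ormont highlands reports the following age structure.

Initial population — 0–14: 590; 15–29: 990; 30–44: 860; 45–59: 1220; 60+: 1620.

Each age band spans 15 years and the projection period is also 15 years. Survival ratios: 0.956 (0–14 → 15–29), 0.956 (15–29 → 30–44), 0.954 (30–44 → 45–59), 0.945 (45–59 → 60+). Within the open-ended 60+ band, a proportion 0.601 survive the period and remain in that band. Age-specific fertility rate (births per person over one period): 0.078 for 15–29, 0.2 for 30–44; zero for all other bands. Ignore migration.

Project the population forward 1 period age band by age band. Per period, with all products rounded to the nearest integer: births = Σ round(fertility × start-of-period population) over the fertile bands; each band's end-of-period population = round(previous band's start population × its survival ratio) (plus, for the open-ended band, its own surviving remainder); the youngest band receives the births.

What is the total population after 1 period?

Numbering the bands 1..5 from youngest to oldest:
Period 1:
Births: 990 × 0.078 = 77, 860 × 0.2 = 172 — total 249
Band 2: 590 × 0.956 = 564
Band 3: 990 × 0.956 = 946
Band 4: 860 × 0.954 = 820
Band 5: 1220 × 0.945 + 1620 × 0.601 = 1153 + 974 = 2127
Population now: 0–14=249, 15–29=564, 30–44=946, 45–59=820, 60+=2127
Total after period 1: 249 + 564 + 946 + 820 + 2127 = 4706

4706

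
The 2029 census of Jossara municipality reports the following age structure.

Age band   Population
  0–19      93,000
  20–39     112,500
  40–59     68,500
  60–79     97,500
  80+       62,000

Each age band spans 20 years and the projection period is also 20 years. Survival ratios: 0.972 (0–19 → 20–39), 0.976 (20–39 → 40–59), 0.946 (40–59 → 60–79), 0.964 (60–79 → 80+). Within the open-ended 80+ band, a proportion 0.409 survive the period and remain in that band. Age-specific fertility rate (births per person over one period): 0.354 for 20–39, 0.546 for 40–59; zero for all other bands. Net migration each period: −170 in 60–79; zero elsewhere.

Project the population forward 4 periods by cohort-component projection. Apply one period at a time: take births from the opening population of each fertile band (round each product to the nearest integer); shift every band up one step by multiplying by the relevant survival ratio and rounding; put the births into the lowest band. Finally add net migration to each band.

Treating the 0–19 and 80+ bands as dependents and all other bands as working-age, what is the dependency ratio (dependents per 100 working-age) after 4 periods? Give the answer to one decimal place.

92.3

(Groups numbered youngest = 1 to oldest = 5.)
— Period 1 —
Births: 112500 * 0.354 = 39825 ; 68500 * 0.546 = 37401 → total 77226
Group 2: 93000 * 0.972 = 90396
Group 3: 112500 * 0.976 = 109800
Group 4: 68500 * 0.946 = 64801
Group 5: 97500 * 0.964 + 62000 * 0.409 = 93990 + 25358 = 119348
Net migration: Group 4 − 170 → 64631
→ [77226, 90396, 109800, 64631, 119348]
— Period 2 —
Births: 90396 * 0.354 = 32000 ; 109800 * 0.546 = 59951 → total 91951
Group 2: 77226 * 0.972 = 75064
Group 3: 90396 * 0.976 = 88226
Group 4: 109800 * 0.946 = 103871
Group 5: 64631 * 0.964 + 119348 * 0.409 = 62304 + 48813 = 111117
Net migration: Group 4 − 170 → 103701
→ [91951, 75064, 88226, 103701, 111117]
— Period 3 —
Births: 75064 * 0.354 = 26573 ; 88226 * 0.546 = 48171 → total 74744
Group 2: 91951 * 0.972 = 89376
Group 3: 75064 * 0.976 = 73262
Group 4: 88226 * 0.946 = 83462
Group 5: 103701 * 0.964 + 111117 * 0.409 = 99968 + 45447 = 145415
Net migration: Group 4 − 170 → 83292
→ [74744, 89376, 73262, 83292, 145415]
— Period 4 —
Births: 89376 * 0.354 = 31639 ; 73262 * 0.546 = 40001 → total 71640
Group 2: 74744 * 0.972 = 72651
Group 3: 89376 * 0.976 = 87231
Group 4: 73262 * 0.946 = 69306
Group 5: 83292 * 0.964 + 145415 * 0.409 = 80293 + 59475 = 139768
Net migration: Group 4 − 170 → 69136
→ [71640, 72651, 87231, 69136, 139768]
Dependents (band 0–19 + band 80+) = 71640 + 139768 = 211408; working-age = 229018; ratio = 211408/229018 × 100 = 92.3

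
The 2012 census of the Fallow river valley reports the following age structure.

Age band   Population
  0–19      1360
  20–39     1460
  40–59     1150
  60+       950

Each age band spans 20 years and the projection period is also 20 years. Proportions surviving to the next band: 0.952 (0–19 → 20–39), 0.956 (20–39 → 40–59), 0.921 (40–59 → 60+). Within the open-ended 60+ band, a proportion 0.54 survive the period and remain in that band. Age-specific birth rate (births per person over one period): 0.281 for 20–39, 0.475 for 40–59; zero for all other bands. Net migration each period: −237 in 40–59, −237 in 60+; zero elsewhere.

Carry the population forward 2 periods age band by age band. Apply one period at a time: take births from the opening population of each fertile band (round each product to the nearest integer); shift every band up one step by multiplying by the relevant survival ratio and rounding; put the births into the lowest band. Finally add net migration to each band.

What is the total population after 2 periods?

[period 1]
Births: 1460 * 0.281 = 410, 1150 * 0.475 = 546 → 956
20–39: 1360 * 0.952 = 1295
40–59: 1460 * 0.956 = 1396
60+: 1150 * 0.921 + 950 * 0.54 = 1059 + 513 = 1572
Net migration: 40–59 − 237 → 1159; 60+ − 237 → 1335
Population now: 0–19=956, 20–39=1295, 40–59=1159, 60+=1335
[period 2]
Births: 1295 * 0.281 = 364, 1159 * 0.475 = 551 → 915
20–39: 956 * 0.952 = 910
40–59: 1295 * 0.956 = 1238
60+: 1159 * 0.921 + 1335 * 0.54 = 1067 + 721 = 1788
Net migration: 40–59 − 237 → 1001; 60+ − 237 → 1551
Population now: 0–19=915, 20–39=910, 40–59=1001, 60+=1551
Total after period 2: 915 + 910 + 1001 + 1551 = 4377

4377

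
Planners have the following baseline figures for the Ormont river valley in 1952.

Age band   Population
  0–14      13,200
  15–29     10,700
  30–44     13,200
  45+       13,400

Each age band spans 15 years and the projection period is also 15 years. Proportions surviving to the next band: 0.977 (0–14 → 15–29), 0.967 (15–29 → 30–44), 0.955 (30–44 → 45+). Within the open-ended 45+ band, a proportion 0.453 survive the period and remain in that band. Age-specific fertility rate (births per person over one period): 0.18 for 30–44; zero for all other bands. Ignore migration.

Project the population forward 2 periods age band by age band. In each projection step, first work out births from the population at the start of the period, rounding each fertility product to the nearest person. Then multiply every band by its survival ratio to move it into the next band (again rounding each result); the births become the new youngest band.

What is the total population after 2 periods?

34994

— Period 1 —
Births: 13200 × 0.18 = 2376
15–29: 13200 × 0.977 = 12896
30–44: 10700 × 0.967 = 10347
45+: 13200 × 0.955 + 13400 × 0.453 = 12606 + 6070 = 18676
Giving 2376 / 12896 / 10347 / 18676.
— Period 2 —
Births: 10347 × 0.18 = 1862
15–29: 2376 × 0.977 = 2321
30–44: 12896 × 0.967 = 12470
45+: 10347 × 0.955 + 18676 × 0.453 = 9881 + 8460 = 18341
Giving 1862 / 2321 / 12470 / 18341.
Total after period 2: 1862 + 2321 + 12470 + 18341 = 34994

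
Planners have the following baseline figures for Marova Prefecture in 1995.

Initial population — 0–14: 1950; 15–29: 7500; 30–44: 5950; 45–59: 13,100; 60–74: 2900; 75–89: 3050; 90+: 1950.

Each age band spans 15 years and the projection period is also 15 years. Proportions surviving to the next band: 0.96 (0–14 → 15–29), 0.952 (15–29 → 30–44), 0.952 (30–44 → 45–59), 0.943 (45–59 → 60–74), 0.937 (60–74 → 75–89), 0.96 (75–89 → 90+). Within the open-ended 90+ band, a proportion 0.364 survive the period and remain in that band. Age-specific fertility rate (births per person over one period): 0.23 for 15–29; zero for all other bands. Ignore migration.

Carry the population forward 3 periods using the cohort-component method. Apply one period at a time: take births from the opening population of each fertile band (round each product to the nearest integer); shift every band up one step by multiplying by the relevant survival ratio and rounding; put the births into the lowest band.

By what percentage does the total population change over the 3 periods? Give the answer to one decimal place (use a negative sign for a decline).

-23.0

Period 1:
Births: 7500 × 0.23 = 1725
15–29: 1950 × 0.96 = 1872
30–44: 7500 × 0.952 = 7140
45–59: 5950 × 0.952 = 5664
60–74: 13100 × 0.943 = 12353
75–89: 2900 × 0.937 = 2717
90+: 3050 × 0.96 + 1950 × 0.364 = 2928 + 710 = 3638
→ [1725, 1872, 7140, 5664, 12353, 2717, 3638]
Period 2:
Births: 1872 × 0.23 = 431
15–29: 1725 × 0.96 = 1656
30–44: 1872 × 0.952 = 1782
45–59: 7140 × 0.952 = 6797
60–74: 5664 × 0.943 = 5341
75–89: 12353 × 0.937 = 11575
90+: 2717 × 0.96 + 3638 × 0.364 = 2608 + 1324 = 3932
→ [431, 1656, 1782, 6797, 5341, 11575, 3932]
Period 3:
Births: 1656 × 0.23 = 381
15–29: 431 × 0.96 = 414
30–44: 1656 × 0.952 = 1577
45–59: 1782 × 0.952 = 1696
60–74: 6797 × 0.943 = 6410
75–89: 5341 × 0.937 = 5005
90+: 11575 × 0.96 + 3932 × 0.364 = 11112 + 1431 = 12543
→ [381, 414, 1577, 1696, 6410, 5005, 12543]
Total: 36400 → 28026; change = -8374; percentage change = -23.0%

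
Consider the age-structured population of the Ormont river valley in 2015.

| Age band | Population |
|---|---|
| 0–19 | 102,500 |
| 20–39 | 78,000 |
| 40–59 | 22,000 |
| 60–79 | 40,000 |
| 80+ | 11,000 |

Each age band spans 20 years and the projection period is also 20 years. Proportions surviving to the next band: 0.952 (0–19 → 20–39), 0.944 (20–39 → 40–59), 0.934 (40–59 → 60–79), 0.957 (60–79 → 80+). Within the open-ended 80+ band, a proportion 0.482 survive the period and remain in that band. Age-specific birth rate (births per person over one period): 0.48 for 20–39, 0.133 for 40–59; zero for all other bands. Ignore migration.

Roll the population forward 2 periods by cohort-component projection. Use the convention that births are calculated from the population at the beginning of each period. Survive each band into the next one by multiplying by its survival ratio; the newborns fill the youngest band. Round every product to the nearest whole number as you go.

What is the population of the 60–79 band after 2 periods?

68772

Numbering the bands 1..5 from youngest to oldest:
— Period 1 —
Births: 78000 × 0.48 = 37440  |  22000 × 0.133 = 2926 → total 40366
Band 2: 102500 × 0.952 = 97580
Band 3: 78000 × 0.944 = 73632
Band 4: 22000 × 0.934 = 20548
Band 5: 40000 × 0.957 + 11000 × 0.482 = 38280 + 5302 = 43582
Population now: 0–19=40366, 20–39=97580, 40–59=73632, 60–79=20548, 80+=43582
— Period 2 —
Births: 97580 × 0.48 = 46838  |  73632 × 0.133 = 9793 → total 56631
Band 2: 40366 × 0.952 = 38428
Band 3: 97580 × 0.944 = 92116
Band 4: 73632 × 0.934 = 68772
Band 5: 20548 × 0.957 + 43582 × 0.482 = 19664 + 21007 = 40671
Population now: 0–19=56631, 20–39=38428, 40–59=92116, 60–79=68772, 80+=40671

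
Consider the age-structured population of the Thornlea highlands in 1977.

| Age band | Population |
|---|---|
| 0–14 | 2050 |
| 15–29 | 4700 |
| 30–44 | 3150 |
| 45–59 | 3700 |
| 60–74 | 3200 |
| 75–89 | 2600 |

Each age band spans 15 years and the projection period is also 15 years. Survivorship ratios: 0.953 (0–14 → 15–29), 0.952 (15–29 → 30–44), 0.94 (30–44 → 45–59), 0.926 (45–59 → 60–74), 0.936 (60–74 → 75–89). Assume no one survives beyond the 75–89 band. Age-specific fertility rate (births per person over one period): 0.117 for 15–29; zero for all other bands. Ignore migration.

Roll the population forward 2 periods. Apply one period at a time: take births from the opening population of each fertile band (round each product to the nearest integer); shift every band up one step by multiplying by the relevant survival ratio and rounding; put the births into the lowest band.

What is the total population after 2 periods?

12768

(Groups numbered youngest = 1 to oldest = 6.)
— Period 1 —
Births: 4700 × 0.117 = 550
Group 2: 2050 × 0.953 = 1954
Group 3: 4700 × 0.952 = 4474
Group 4: 3150 × 0.94 = 2961
Group 5: 3700 × 0.926 = 3426
Group 6: 3200 × 0.936 = 2995
→ [550, 1954, 4474, 2961, 3426, 2995]
— Period 2 —
Births: 1954 × 0.117 = 229
Group 2: 550 × 0.953 = 524
Group 3: 1954 × 0.952 = 1860
Group 4: 4474 × 0.94 = 4206
Group 5: 2961 × 0.926 = 2742
Group 6: 3426 × 0.936 = 3207
→ [229, 524, 1860, 4206, 2742, 3207]
Total after period 2: 229 + 524 + 1860 + 4206 + 2742 + 3207 = 12768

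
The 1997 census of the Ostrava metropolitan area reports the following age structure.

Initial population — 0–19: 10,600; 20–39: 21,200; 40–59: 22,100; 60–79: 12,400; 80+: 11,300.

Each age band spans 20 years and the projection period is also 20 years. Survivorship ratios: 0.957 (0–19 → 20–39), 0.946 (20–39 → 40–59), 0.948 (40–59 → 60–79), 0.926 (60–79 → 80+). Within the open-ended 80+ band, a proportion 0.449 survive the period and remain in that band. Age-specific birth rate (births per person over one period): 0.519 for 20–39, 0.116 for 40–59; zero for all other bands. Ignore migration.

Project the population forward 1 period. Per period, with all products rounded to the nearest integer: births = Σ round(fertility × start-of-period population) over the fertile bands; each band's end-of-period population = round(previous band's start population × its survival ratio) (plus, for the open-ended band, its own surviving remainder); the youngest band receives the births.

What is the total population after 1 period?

81273

Let band 1 be 0–19 through band 5 = 80+.
After projecting period 1:
Births: 21200 × 0.519 = 11003, 22100 × 0.116 = 2564 → total 13567
Band 2: 10600 × 0.957 = 10144
Band 3: 21200 × 0.946 = 20055
Band 4: 22100 × 0.948 = 20951
Band 5: 12400 × 0.926 + 11300 × 0.449 = 11482 + 5074 = 16556
→ [13567, 10144, 20055, 20951, 16556]
Total after period 1: 13567 + 10144 + 20055 + 20951 + 16556 = 81273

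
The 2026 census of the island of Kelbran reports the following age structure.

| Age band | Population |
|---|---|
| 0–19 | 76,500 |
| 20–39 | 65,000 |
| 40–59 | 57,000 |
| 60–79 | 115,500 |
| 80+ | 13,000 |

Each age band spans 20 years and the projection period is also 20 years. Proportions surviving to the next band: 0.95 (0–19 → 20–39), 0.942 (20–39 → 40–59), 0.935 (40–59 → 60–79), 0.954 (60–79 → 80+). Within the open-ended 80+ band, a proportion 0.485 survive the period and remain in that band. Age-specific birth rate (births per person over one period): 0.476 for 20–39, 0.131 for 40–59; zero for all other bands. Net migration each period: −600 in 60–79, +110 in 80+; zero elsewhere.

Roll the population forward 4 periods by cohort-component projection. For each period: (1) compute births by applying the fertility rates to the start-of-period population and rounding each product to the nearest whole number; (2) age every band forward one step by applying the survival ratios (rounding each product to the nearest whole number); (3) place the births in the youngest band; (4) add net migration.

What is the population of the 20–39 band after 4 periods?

25019

Call the groups 1 to 5, youngest first.
After projecting period 1:
Births: 65000 * 0.476 = 30940  |  57000 * 0.131 = 7467 ⇒ total 38407
Group 2: 76500 * 0.95 = 72675
Group 3: 65000 * 0.942 = 61230
Group 4: 57000 * 0.935 = 53295
Group 5: 115500 * 0.954 + 13000 * 0.485 = 110187 + 6305 = 116492
Net migration: Group 4 − 600 → 52695; Group 5 + 110 → 116602
Giving 38407 / 72675 / 61230 / 52695 / 116602.
After projecting period 2:
Births: 72675 * 0.476 = 34593  |  61230 * 0.131 = 8021 ⇒ total 42614
Group 2: 38407 * 0.95 = 36487
Group 3: 72675 * 0.942 = 68460
Group 4: 61230 * 0.935 = 57250
Group 5: 52695 * 0.954 + 116602 * 0.485 = 50271 + 56552 = 106823
Net migration: Group 4 − 600 → 56650; Group 5 + 110 → 106933
Giving 42614 / 36487 / 68460 / 56650 / 106933.
After projecting period 3:
Births: 36487 * 0.476 = 17368  |  68460 * 0.131 = 8968 ⇒ total 26336
Group 2: 42614 * 0.95 = 40483
Group 3: 36487 * 0.942 = 34371
Group 4: 68460 * 0.935 = 64010
Group 5: 56650 * 0.954 + 106933 * 0.485 = 54044 + 51863 = 105907
Net migration: Group 4 − 600 → 63410; Group 5 + 110 → 106017
Giving 26336 / 40483 / 34371 / 63410 / 106017.
After projecting period 4:
Births: 40483 * 0.476 = 19270  |  34371 * 0.131 = 4503 ⇒ total 23773
Group 2: 26336 * 0.95 = 25019
Group 3: 40483 * 0.942 = 38135
Group 4: 34371 * 0.935 = 32137
Group 5: 63410 * 0.954 + 106017 * 0.485 = 60493 + 51418 = 111911
Net migration: Group 4 − 600 → 31537; Group 5 + 110 → 112021
Giving 23773 / 25019 / 38135 / 31537 / 112021.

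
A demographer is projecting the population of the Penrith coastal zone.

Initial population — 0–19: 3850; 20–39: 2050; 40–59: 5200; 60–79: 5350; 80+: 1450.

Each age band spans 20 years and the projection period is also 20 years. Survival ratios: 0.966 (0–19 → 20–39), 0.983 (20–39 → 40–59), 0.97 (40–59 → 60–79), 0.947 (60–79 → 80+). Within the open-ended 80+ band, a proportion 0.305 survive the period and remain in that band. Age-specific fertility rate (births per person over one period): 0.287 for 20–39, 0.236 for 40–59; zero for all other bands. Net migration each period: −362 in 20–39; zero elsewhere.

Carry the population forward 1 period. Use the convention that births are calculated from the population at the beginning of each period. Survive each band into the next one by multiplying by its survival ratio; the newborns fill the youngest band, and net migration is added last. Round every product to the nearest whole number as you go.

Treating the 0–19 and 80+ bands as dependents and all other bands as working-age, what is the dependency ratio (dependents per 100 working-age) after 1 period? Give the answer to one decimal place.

70.3

Call the groups 1 to 5, youngest first.
[period 1]
Births: 2050 × 0.287 = 588, 5200 × 0.236 = 1227 → total 1815
Group 2: 3850 × 0.966 = 3719
Group 3: 2050 × 0.983 = 2015
Group 4: 5200 × 0.97 = 5044
Group 5: 5350 × 0.947 + 1450 × 0.305 = 5066 + 442 = 5508
Net migration: Group 2 − 362 → 3357
Population now: 0–19=1815, 20–39=3357, 40–59=2015, 60–79=5044, 80+=5508
Dependents (band 0–19 + band 80+) = 1815 + 5508 = 7323; working-age = 10416; ratio = 7323/10416 × 100 = 70.3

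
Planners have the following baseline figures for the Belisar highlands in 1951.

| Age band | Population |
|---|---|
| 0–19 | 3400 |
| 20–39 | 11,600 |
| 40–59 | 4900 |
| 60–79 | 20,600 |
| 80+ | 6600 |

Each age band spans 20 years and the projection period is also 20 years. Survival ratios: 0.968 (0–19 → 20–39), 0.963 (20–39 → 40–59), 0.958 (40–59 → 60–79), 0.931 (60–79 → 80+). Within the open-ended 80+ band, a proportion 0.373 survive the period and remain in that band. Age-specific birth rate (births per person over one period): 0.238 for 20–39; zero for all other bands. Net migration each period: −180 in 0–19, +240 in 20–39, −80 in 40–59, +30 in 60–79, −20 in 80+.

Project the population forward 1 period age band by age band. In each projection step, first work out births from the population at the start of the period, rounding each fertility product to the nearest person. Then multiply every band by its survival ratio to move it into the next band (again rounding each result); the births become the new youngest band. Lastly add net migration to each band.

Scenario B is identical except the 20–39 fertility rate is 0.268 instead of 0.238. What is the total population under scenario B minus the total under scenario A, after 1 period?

(Bands numbered youngest = 1 to oldest = 5.)
Period 1:
Births: 11600 * 0.238 = 2761
Band 2: 3400 * 0.968 = 3291
Band 3: 11600 * 0.963 = 11171
Band 4: 4900 * 0.958 = 4694
Band 5: 20600 * 0.931 + 6600 * 0.373 = 19179 + 2462 = 21641
Net migration: Band 1 − 180 → 2581; Band 2 + 240 → 3531; Band 3 − 80 → 11091; Band 4 + 30 → 4724; Band 5 − 20 → 21621
Giving 2581 / 3531 / 11091 / 4724 / 21621.
Scenario A total after 1 period: 43548
Scenario B projection —
Period 1:
Births: 11600 * 0.268 = 3109
Band 2: 3400 * 0.968 = 3291
Band 3: 11600 * 0.963 = 11171
Band 4: 4900 * 0.958 = 4694
Band 5: 20600 * 0.931 + 6600 * 0.373 = 19179 + 2462 = 21641
Net migration: Band 1 − 180 → 2929; Band 2 + 240 → 3531; Band 3 − 80 → 11091; Band 4 + 30 → 4724; Band 5 − 20 → 21621
Giving 2929 / 3531 / 11091 / 4724 / 21621.
Scenario B total after 1 period: 43896
Difference B − A = 43896 − 43548 = 348

348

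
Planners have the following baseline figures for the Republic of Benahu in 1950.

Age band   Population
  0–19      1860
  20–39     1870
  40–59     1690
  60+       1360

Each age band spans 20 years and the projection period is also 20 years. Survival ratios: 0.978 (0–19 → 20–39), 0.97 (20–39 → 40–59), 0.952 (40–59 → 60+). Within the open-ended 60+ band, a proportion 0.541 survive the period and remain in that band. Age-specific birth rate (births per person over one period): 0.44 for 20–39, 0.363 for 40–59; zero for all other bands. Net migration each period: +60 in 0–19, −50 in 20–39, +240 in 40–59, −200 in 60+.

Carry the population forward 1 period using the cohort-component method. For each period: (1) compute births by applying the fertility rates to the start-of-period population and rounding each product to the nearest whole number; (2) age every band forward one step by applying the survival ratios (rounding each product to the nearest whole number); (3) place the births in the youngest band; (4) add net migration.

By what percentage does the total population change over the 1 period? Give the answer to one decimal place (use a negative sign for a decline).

[period 1]
Births: 1870 × 0.44 = 823 ; 1690 × 0.363 = 613 ⇒ total 1436
20–39: 1860 × 0.978 = 1819
40–59: 1870 × 0.97 = 1814
60+: 1690 × 0.952 + 1360 × 0.541 = 1609 + 736 = 2345
Net migration: 0–19 + 60 → 1496; 20–39 − 50 → 1769; 40–59 + 240 → 2054; 60+ − 200 → 2145
Population now: 0–19=1496, 20–39=1769, 40–59=2054, 60+=2145
Total: 6780 → 7464; change = 684; percentage change = 10.1%

10.1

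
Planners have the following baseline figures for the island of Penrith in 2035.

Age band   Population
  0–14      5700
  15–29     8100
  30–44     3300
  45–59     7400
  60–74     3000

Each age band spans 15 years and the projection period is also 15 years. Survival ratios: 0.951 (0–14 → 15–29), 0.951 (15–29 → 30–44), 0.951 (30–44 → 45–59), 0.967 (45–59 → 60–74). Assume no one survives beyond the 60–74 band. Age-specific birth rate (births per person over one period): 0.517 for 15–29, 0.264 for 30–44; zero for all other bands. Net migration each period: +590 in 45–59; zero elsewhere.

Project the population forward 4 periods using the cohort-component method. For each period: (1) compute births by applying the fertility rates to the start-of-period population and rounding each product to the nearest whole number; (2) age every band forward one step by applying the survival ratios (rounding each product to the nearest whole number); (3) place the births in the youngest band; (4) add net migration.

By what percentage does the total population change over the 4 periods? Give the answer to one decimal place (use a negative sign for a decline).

— Period 1 —
Births: 8100 × 0.517 = 4188, 3300 × 0.264 = 871 — total 5059
15–29: 5700 × 0.951 = 5421
30–44: 8100 × 0.951 = 7703
45–59: 3300 × 0.951 = 3138
60–74: 7400 × 0.967 = 7156
Net migration: 45–59 + 590 → 3728
End of period: [5059, 5421, 7703, 3728, 7156]
— Period 2 —
Births: 5421 × 0.517 = 2803, 7703 × 0.264 = 2034 — total 4837
15–29: 5059 × 0.951 = 4811
30–44: 5421 × 0.951 = 5155
45–59: 7703 × 0.951 = 7326
60–74: 3728 × 0.967 = 3605
Net migration: 45–59 + 590 → 7916
End of period: [4837, 4811, 5155, 7916, 3605]
— Period 3 —
Births: 4811 × 0.517 = 2487, 5155 × 0.264 = 1361 — total 3848
15–29: 4837 × 0.951 = 4600
30–44: 4811 × 0.951 = 4575
45–59: 5155 × 0.951 = 4902
60–74: 7916 × 0.967 = 7655
Net migration: 45–59 + 590 → 5492
End of period: [3848, 4600, 4575, 5492, 7655]
— Period 4 —
Births: 4600 × 0.517 = 2378, 4575 × 0.264 = 1208 — total 3586
15–29: 3848 × 0.951 = 3659
30–44: 4600 × 0.951 = 4375
45–59: 4575 × 0.951 = 4351
60–74: 5492 × 0.967 = 5311
Net migration: 45–59 + 590 → 4941
End of period: [3586, 3659, 4375, 4941, 5311]
Total: 27500 → 21872; change = -5628; percentage change = -20.5%

-20.5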